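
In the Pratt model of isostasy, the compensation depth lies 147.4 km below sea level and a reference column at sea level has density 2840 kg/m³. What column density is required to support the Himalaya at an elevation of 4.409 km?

Pratt balance: ρ_ref D = ρ (D + h).
ρ = ρ_ref D/(D + h) = 2840 × 147.4 km/(147.4 km + 4.409 km) = 2760 kg/m³.

2760 kg/m³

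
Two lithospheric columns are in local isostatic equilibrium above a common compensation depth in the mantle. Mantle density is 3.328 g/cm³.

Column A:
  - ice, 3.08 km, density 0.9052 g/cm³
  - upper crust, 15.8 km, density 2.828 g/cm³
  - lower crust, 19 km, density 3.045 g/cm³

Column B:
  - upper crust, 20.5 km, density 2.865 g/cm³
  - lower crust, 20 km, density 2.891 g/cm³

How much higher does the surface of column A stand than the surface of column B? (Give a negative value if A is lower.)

For any compensation level in the mantle, the mantle terms cancel and isostasy reduces to e = (Σt_A − Σt_B) − (Σ(ρt)_A − Σ(ρt)_B) / ρ_m.
Σt_A = 37.88 km; Σt_B = 40.5 km; Σ(ρt)_A = 105.325416; Σ(ρt)_B = 116.5525 (in km·g/cm³).
e = (37.88 − 40.5) − (105.325416 − 116.5525) / 3.328 = 0.754 km.

0.754 km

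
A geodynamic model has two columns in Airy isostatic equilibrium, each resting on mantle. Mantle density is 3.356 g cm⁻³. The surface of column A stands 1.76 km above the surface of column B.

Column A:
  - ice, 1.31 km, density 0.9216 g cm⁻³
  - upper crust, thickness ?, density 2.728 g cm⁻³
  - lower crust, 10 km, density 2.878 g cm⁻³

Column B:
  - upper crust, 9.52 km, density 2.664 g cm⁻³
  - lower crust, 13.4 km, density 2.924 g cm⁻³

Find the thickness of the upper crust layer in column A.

Take the compensation level at the base of the deeper column (depth z_c below the surface of column A) and equate Σ ρ_i t_i down to z_c; mantle fills any gap and the z_c terms cancel.
Column A: 1.31×0.9216 + x×2.728 + 10×2.878 + (z_c − 11.31 − x)×3.356
Column B: 1.76×0 + 9.52×2.664 + 13.4×2.924 + (z_c − 1.76 − 22.92)×3.356
The z_c×3.356 term appears on both sides and cancels. Collect the known terms of each column as K = Σ(ρt)_known − 3.356 × (depth of known layers): K_A = 29.987296 − 3.356×11.31 = −7.969064; K_B = 64.54288 − 3.356×(1.76 + 22.92) = −18.2832.
Balance: K_A − x×(3.356 − 2.728) = K_B, so x = (K_A − K_B)/(3.356 − 2.728) = 10.3141/0.628 = 16.4 km.

16.4 km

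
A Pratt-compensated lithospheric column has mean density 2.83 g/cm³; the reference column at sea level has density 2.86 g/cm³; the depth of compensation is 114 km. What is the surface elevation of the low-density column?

ρ_ref D = ρ (D + h) → h = D (ρ_ref − ρ)/ρ.
h = 114 km × (2.86 − 2.83)/2.83 = 1.21 km.

1.21 km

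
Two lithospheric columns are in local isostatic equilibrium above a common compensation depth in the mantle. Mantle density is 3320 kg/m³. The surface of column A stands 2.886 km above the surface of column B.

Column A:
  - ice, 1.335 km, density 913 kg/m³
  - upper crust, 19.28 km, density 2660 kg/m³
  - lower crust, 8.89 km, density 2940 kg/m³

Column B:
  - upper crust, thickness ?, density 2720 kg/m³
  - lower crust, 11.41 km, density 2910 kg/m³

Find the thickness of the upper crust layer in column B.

Take the compensation level at the base of the deeper column (depth z_c below the surface of column A) and equate Σ ρ_i t_i down to z_c; mantle fills any gap and the z_c terms cancel.
Column A: 1.335×913 + 19.28×2660 + 8.89×2940 + (z_c − 29.505)×3320
Column B: 2.886×0 + x×2720 + 11.41×2910 + (z_c − 2.886 − 11.41 − x)×3320
The z_c×3320 term appears on both sides and cancels. Collect the known terms of each column as K = Σ(ρt)_known − 3320 × (depth of known layers): K_A = 78640.255 − 3320×29.505 = −19316.345; K_B = 33203.1 − 3320×(2.886 + 11.41) = −14259.62.
Balance: K_A = K_B − x×(3320 − 2720), so x = (K_B − K_A)/(3320 − 2720) = 5056.73/600 = 8.43 km.

8.43 km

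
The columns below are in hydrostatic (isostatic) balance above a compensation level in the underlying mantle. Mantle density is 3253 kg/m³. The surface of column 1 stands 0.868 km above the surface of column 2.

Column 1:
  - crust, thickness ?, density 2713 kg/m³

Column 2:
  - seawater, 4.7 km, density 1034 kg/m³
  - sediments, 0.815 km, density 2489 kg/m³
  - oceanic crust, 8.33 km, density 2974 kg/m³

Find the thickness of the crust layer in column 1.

30 km

Take the compensation level at the base of the deeper column (depth z_c below the surface of column 1) and equate Σ ρ_i t_i down to z_c; mantle fills any gap and the z_c terms cancel.
Column 1: x×2713 + (z_c − 0 − x)×3253
Column 2: 0.868×0 + 4.7×1034 + 0.815×2489 + 8.33×2974 + (z_c − 0.868 − 13.845)×3253
The z_c×3253 term appears on both sides and cancels. Collect the known terms of each column as K = Σ(ρt)_known − 3253 × (depth of known layers): K_1 = 0 − 3253×0 = 0; K_2 = 31661.755 − 3253×(0.868 + 13.845) = −16199.634.
Balance: K_1 − x×(3253 − 2713) = K_2, so x = (K_1 − K_2)/(3253 − 2713) = 16199.6/540 = 30 km.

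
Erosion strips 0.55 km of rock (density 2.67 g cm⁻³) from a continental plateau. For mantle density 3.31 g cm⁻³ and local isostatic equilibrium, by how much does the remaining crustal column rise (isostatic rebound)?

0.444 km

Unloading: uplift u = e ρ_c/ρ_m = 0.55 km × 2.67/3.31 = 0.444 km.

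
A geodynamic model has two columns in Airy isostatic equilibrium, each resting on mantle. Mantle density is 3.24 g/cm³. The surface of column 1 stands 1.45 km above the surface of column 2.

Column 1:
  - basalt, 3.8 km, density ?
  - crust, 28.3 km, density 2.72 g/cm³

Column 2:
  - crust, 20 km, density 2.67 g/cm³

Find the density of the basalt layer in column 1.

Take the compensation level at the base of the deeper column (depth z_c below the surface of column 1) and equate Σ ρ_i t_i down to z_c; mantle fills any gap and the z_c terms cancel.
Column 1: 3.8×ρ + 28.3×2.72 + (z_c − 32.1)×3.24
Column 2: 1.45×0 + 20×2.67 + (z_c − 1.45 − 20)×3.24
The z_c×3.24 term appears on both sides and cancels. Collect the known terms of each column as K = Σ(ρt)_known − 3.24 × (depth of known layers): K_1 = 76.976 − 3.24×32.1 = −27.028; K_2 = 53.4 − 3.24×(1.45 + 20) = −16.098.
Balance: K_1 + 3.8×ρ = K_2, so ρ = (K_2 − K_1)/3.8 = 10.93/3.8 = 2.88 g/cm³.

2.88 g/cm³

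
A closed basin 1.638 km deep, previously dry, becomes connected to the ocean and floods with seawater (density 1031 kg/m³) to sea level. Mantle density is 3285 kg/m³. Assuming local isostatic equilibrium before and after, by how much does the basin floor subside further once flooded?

After flooding the water column is d + s deep. Its weight must equal the weight of mantle displaced by the extra subsidence s: (d + s) ρ_w = s ρ_m.
s = d ρ_w / (ρ_m − ρ_w) = 1.638 km × 1031/(3285 − 1031) = 0.749 km.

0.749 km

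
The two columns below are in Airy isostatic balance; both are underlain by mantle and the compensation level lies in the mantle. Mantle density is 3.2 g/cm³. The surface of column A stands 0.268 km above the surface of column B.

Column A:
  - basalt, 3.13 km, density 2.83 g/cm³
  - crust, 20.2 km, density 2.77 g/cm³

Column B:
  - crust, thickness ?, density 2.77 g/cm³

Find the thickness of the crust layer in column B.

20.9 km

Take the compensation level at the base of the deeper column (depth z_c below the surface of column A) and equate Σ ρ_i t_i down to z_c; mantle fills any gap and the z_c terms cancel.
Column A: 3.13×2.83 + 20.2×2.77 + (z_c − 23.33)×3.2
Column B: 0.268×0 + x×2.77 + (z_c − 0.268 − 0 − x)×3.2
The z_c×3.2 term appears on both sides and cancels. Collect the known terms of each column as K = Σ(ρt)_known − 3.2 × (depth of known layers): K_A = 64.8119 − 3.2×23.33 = −9.8441; K_B = 0 − 3.2×(0.268 + 0) = −0.8576.
Balance: K_A = K_B − x×(3.2 − 2.77), so x = (K_B − K_A)/(3.2 − 2.77) = 8.9865/0.43 = 20.9 km.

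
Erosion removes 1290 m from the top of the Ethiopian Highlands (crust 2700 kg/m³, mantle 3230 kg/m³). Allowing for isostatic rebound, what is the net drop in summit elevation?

212 m

Rebound u = e ρ_c/ρ_m = 1290 m × 2700/3230 = 1078 m.
Net surface drop = e − u = 1290 m − 1078 m = e (ρ_m − ρ_c)/ρ_m = 212 m.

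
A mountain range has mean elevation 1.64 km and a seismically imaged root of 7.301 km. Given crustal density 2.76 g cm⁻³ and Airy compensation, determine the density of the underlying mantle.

Airy balance: ρ_c h = (ρ_m − ρ_c) r → ρ_m = ρ_c (1 + h/r).
ρ_m = 2.76 × (1 + 1.64 km/7.301 km) = 3.38 g cm⁻³.

3.38 g cm⁻³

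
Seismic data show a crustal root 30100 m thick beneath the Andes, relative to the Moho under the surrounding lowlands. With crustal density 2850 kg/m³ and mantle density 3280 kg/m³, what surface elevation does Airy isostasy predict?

For local isostatic compensation: ρ_c h = (ρ_m − ρ_c) r.
h = r (ρ_m − ρ_c) / ρ_c = 30100 m × (3280 − 2850) / 2850 = 4540 m.

4540 m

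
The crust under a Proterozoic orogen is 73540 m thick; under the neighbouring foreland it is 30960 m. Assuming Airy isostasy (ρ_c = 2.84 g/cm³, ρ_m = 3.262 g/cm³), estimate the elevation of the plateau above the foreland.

5510 m

Excess crust Δ = 73540 m − 30960 m = 42580 m, split between elevation h and root r with h + r = Δ.
Airy balance ρ_c h = (ρ_m − ρ_c) r gives r = h ρ_c/(ρ_m − ρ_c), so h (1 + ρ_c/(ρ_m − ρ_c)) = Δ, i.e. h = Δ (ρ_m − ρ_c)/ρ_m.
h = 42580 m × 0.422/3.262 = 5510 m.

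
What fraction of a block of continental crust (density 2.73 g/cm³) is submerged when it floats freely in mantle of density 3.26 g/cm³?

Submerged fraction = ρ_obj/ρ_fluid = 2.73/3.26 = 0.837.

0.837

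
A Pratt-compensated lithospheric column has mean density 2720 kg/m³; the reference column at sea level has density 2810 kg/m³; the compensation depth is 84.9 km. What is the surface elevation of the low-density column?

ρ_ref D = ρ (D + h) → h = D (ρ_ref − ρ)/ρ.
h = 84.9 km × (2810 − 2720)/2720 = 2.81 km.

2.81 km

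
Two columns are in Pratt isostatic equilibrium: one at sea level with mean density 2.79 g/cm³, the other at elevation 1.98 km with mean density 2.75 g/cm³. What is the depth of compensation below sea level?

136 km

ρ_ref D = ρ (D + h) → D (ρ_ref − ρ) = ρ h.
D = ρ h/(ρ_ref − ρ) = 2.75 × 1.98 km/(2.79 − 2.75) = 136 km.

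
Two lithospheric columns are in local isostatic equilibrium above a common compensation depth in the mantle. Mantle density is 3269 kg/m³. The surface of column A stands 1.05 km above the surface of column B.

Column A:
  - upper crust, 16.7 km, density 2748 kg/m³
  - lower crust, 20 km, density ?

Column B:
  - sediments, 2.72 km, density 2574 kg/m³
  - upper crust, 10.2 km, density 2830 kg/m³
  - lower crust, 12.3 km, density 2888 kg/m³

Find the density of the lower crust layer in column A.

Take the compensation level at the base of the deeper column (depth z_c below the surface of column A) and equate Σ ρ_i t_i down to z_c; mantle fills any gap and the z_c terms cancel.
Column A: 16.7×2748 + 20×ρ + (z_c − 36.7)×3269
Column B: 1.05×0 + 2.72×2574 + 10.2×2830 + 12.3×2888 + (z_c − 1.05 − 25.22)×3269
The z_c×3269 term appears on both sides and cancels. Collect the known terms of each column as K = Σ(ρt)_known − 3269 × (depth of known layers): K_A = 45891.6 − 3269×36.7 = −74080.7; K_B = 71389.68 − 3269×(1.05 + 25.22) = −14486.95.
Balance: K_A + 20×ρ = K_B, so ρ = (K_B − K_A)/20 = 59593.8/20 = 2980 kg/m³.

2980 kg/m³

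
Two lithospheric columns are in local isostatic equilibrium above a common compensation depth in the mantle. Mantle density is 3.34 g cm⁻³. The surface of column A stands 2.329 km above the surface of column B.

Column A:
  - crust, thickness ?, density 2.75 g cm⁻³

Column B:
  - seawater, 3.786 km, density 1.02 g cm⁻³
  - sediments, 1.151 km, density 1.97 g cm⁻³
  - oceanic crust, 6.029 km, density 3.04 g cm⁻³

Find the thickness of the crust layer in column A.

Take the compensation level at the base of the deeper column (depth z_c below the surface of column A) and equate Σ ρ_i t_i down to z_c; mantle fills any gap and the z_c terms cancel.
Column A: x×2.75 + (z_c − 0 − x)×3.34
Column B: 2.329×0 + 3.786×1.02 + 1.151×1.97 + 6.029×3.04 + (z_c − 2.329 − 10.966)×3.34
The z_c×3.34 term appears on both sides and cancels. Collect the known terms of each column as K = Σ(ρt)_known − 3.34 × (depth of known layers): K_A = 0 − 3.34×0 = 0; K_B = 24.45735 − 3.34×(2.329 + 10.966) = −19.94795.
Balance: K_A − x×(3.34 − 2.75) = K_B, so x = (K_A − K_B)/(3.34 − 2.75) = 19.9479/0.59 = 33.8 km.

33.8 km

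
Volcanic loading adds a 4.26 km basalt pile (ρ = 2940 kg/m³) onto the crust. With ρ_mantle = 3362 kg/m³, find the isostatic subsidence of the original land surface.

3.73 km

Subaerial loading: s = t ρ_load / ρ_m.
s = 4.26 km × 2940/3362 = 3.73 km.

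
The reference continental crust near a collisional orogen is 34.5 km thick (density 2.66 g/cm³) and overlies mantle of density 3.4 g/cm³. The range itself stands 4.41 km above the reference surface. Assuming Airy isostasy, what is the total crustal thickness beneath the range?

Root depth r = h ρ_c / (ρ_m − ρ_c) = 4.41 km × 2.66 / 0.74 = 15.85 km.
Total thickness = T + h + r = 34.5 km + 4.41 km + 15.85 km = 54.8 km.

54.8 km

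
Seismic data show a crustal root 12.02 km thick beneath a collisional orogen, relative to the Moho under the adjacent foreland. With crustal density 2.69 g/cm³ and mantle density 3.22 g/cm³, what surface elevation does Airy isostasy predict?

By Archimedes' principle applied to the lithosphere: ρ_c h = (ρ_m − ρ_c) r.
h = r (ρ_m − ρ_c) / ρ_c = 12.02 km × (3.22 − 2.69) / 2.69 = 2.37 km.

2.37 km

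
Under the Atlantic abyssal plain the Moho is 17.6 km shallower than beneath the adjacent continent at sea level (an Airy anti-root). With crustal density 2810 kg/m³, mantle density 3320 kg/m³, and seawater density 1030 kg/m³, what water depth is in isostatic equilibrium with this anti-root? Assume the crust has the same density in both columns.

5.04 km

Replacing a thickness d of crust by seawater at the top must be balanced by replacing crust with mantle at the base: d (ρ_c − ρ_w) = a (ρ_m − ρ_c).
d = a (ρ_m − ρ_c)/(ρ_c − ρ_w) = 17.6 km × 510/1780 = 5.04 km.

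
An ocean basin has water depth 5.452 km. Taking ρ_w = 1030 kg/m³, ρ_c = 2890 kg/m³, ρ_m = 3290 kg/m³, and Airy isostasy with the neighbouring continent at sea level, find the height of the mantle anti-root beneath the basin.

25.4 km

For local isostatic compensation: replacing crust with seawater at the top is compensated by replacing crust with mantle at the base: d (ρ_c − ρ_w) = a (ρ_m − ρ_c).
a = d (ρ_c − ρ_w)/(ρ_m − ρ_c) = 5.452 km × 1860/400 = 25.4 km.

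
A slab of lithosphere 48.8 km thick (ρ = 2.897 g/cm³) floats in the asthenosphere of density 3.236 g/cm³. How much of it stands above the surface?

Floating equilibrium: submerged depth d = t ρ_obj/ρ_fluid = 48.8 km × 2.897/3.236 = 43.69 km.
Freeboard = t − d = 48.8 km − 43.69 km = 5.11 km.

5.11 km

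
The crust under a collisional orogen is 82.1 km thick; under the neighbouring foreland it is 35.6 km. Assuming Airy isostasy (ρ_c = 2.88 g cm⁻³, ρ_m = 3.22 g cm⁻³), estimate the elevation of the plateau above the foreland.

4.91 km

Excess crust Δ = 82.1 km − 35.6 km = 46.5 km, split between elevation h and root r with h + r = Δ.
Airy balance ρ_c h = (ρ_m − ρ_c) r gives r = h ρ_c/(ρ_m − ρ_c), so h (1 + ρ_c/(ρ_m − ρ_c)) = Δ, i.e. h = Δ (ρ_m − ρ_c)/ρ_m.
h = 46.5 km × 0.34/3.22 = 4.91 km.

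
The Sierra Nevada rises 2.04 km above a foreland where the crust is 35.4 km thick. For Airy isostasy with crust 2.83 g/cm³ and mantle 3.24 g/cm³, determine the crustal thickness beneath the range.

51.5 km

Root depth r = h ρ_c / (ρ_m − ρ_c) = 2.04 km × 2.83 / 0.41 = 14.08 km.
Total thickness = T + h + r = 35.4 km + 2.04 km + 14.08 km = 51.5 km.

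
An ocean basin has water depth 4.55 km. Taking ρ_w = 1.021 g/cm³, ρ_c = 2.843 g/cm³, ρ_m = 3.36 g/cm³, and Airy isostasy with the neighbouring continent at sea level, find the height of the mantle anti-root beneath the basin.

For local isostatic compensation: replacing crust with seawater at the top is compensated by replacing crust with mantle at the base: d (ρ_c − ρ_w) = a (ρ_m − ρ_c).
a = d (ρ_c − ρ_w)/(ρ_m − ρ_c) = 4.55 km × 1.822/0.517 = 16 km.

16 km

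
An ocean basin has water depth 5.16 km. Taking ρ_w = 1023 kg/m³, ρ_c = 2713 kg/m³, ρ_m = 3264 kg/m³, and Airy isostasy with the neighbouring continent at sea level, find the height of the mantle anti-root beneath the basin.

Balancing pressure at the compensation depth: replacing crust with seawater at the top is compensated by replacing crust with mantle at the base: d (ρ_c − ρ_w) = a (ρ_m − ρ_c).
a = d (ρ_c − ρ_w)/(ρ_m − ρ_c) = 5.16 km × 1690/551 = 15.8 km.

15.8 km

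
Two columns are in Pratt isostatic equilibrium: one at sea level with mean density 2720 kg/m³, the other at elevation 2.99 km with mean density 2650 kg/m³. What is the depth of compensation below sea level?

ρ_ref D = ρ (D + h) → D (ρ_ref − ρ) = ρ h.
D = ρ h/(ρ_ref − ρ) = 2650 × 2.99 km/(2720 − 2650) = 113 km.

113 km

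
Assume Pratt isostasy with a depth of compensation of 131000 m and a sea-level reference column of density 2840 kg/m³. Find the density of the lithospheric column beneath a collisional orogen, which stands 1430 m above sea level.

Pratt balance: ρ_ref D = ρ (D + h).
ρ = ρ_ref D/(D + h) = 2840 × 131000 m/(131000 m + 1430 m) = 2810 kg/m³.

2810 kg/m³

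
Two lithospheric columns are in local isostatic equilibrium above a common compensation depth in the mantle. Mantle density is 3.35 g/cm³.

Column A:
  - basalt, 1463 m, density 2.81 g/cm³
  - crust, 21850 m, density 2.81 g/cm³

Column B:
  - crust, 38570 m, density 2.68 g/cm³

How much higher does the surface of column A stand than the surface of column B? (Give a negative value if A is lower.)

−3960 m

For any compensation level in the mantle, the mantle terms cancel and isostasy reduces to e = (Σt_A − Σt_B) − (Σ(ρt)_A − Σ(ρt)_B) / ρ_m.
Σt_A = 23313 m; Σt_B = 38570 m; Σ(ρt)_A = 65509.53; Σ(ρt)_B = 103367.6 (in m·g/cm³).
e = (23313 − 38570) − (65509.53 − 103367.6) / 3.35 = −3960 m.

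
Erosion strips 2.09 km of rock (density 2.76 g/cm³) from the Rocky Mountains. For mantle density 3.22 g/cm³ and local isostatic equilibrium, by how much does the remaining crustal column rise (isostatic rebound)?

1.79 km

Unloading: uplift u = e ρ_c/ρ_m = 2.09 km × 2.76/3.22 = 1.79 km.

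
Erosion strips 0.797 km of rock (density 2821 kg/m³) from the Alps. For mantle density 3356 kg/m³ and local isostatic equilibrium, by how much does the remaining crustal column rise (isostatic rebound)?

Unloading: uplift u = e ρ_c/ρ_m = 0.797 km × 2821/3356 = 0.67 km.

0.67 km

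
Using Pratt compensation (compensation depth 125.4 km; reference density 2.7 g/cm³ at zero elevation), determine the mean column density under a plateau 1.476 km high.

Pratt balance: ρ_ref D = ρ (D + h).
ρ = ρ_ref D/(D + h) = 2.7 × 125.4 km/(125.4 km + 1.476 km) = 2.67 g/cm³.

2.67 g/cm³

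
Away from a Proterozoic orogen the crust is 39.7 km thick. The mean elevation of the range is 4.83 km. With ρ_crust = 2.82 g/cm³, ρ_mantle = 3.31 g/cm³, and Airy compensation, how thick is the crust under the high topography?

72.3 km

Root depth r = h ρ_c / (ρ_m − ρ_c) = 4.83 km × 2.82 / 0.49 = 27.8 km.
Total thickness = T + h + r = 39.7 km + 4.83 km + 27.8 km = 72.3 km.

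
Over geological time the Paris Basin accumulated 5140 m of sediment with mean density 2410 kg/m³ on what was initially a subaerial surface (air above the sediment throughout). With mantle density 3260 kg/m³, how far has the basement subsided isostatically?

3800 m

Subaerial load: s = t ρ_sed / ρ_m = 5140 m × 2410/3260 = 3800 m.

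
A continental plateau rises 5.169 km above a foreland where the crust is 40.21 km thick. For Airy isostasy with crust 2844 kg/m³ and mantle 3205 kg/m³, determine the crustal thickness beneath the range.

Root depth r = h ρ_c / (ρ_m − ρ_c) = 5.169 km × 2844 / 361 = 40.72 km.
Total thickness = T + h + r = 40.21 km + 5.169 km + 40.72 km = 86.1 km.

86.1 km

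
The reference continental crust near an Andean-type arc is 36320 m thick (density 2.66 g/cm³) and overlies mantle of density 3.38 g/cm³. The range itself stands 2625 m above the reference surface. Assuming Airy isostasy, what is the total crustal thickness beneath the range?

Root depth r = h ρ_c / (ρ_m − ρ_c) = 2625 m × 2.66 / 0.72 = 9698 m.
Total thickness = T + h + r = 36320 m + 2625 m + 9698 m = 48600 m.

48600 m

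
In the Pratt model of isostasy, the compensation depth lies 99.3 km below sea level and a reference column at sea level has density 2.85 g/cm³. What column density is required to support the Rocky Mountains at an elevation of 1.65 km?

2.8 g/cm³

Pratt balance: ρ_ref D = ρ (D + h).
ρ = ρ_ref D/(D + h) = 2.85 × 99.3 km/(99.3 km + 1.65 km) = 2.8 g/cm³.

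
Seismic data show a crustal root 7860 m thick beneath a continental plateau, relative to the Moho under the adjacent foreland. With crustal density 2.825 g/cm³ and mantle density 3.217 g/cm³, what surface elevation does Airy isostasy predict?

1090 m

In Airy isostatic equilibrium: ρ_c h = (ρ_m − ρ_c) r.
h = r (ρ_m − ρ_c) / ρ_c = 7860 m × (3.217 − 2.825) / 2.825 = 1090 m.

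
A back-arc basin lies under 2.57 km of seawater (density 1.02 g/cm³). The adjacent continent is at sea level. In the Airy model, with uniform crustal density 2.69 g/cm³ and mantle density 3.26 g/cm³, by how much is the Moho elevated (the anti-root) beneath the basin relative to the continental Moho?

Equating mass per unit area of the two columns: replacing crust with seawater at the top is compensated by replacing crust with mantle at the base: d (ρ_c − ρ_w) = a (ρ_m − ρ_c).
a = d (ρ_c − ρ_w)/(ρ_m − ρ_c) = 2.57 km × 1.67/0.57 = 7.53 km.

7.53 km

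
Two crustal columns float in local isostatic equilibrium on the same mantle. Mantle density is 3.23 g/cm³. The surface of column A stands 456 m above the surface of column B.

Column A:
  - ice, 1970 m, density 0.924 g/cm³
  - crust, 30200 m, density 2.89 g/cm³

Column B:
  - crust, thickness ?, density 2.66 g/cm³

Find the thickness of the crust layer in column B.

23400 m

Take the compensation level at the base of the deeper column (depth z_c below the surface of column A) and equate Σ ρ_i t_i down to z_c; mantle fills any gap and the z_c terms cancel.
Column A: 1970×0.924 + 30200×2.89 + (z_c − 32170)×3.23
Column B: 456×0 + x×2.66 + (z_c − 456 − 0 − x)×3.23
The z_c×3.23 term appears on both sides and cancels. Collect the known terms of each column as K = Σ(ρt)_known − 3.23 × (depth of known layers): K_A = 89098.28 − 3.23×32170 = −14810.82; K_B = 0 − 3.23×(456 + 0) = −1472.88.
Balance: K_A = K_B − x×(3.23 − 2.66), so x = (K_B − K_A)/(3.23 − 2.66) = 13337.9/0.57 = 23400 m.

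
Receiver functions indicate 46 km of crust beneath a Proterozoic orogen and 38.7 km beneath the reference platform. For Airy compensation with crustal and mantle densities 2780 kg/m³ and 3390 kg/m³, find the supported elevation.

Excess crust Δ = 46 km − 38.7 km = 7.3 km, split between elevation h and root r with h + r = Δ.
Airy balance ρ_c h = (ρ_m − ρ_c) r gives r = h ρ_c/(ρ_m − ρ_c), so h (1 + ρ_c/(ρ_m − ρ_c)) = Δ, i.e. h = Δ (ρ_m − ρ_c)/ρ_m.
h = 7.3 km × 610/3390 = 1.31 km.

1.31 km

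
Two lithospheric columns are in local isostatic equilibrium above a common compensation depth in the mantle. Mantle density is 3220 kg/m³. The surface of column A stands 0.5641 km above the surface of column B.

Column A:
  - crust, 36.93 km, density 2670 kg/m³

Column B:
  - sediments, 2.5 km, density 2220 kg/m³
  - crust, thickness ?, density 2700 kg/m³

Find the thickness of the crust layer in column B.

Take the compensation level at the base of the deeper column (depth z_c below the surface of column A) and equate Σ ρ_i t_i down to z_c; mantle fills any gap and the z_c terms cancel.
Column A: 36.93×2670 + (z_c − 36.93)×3220
Column B: 0.5641×0 + 2.5×2220 + x×2700 + (z_c − 0.5641 − 2.5 − x)×3220
The z_c×3220 term appears on both sides and cancels. Collect the known terms of each column as K = Σ(ρt)_known − 3220 × (depth of known layers): K_A = 98603.1 − 3220×36.93 = −20311.5; K_B = 5550 − 3220×(0.5641 + 2.5) = −4316.402.
Balance: K_A = K_B − x×(3220 − 2700), so x = (K_B − K_A)/(3220 − 2700) = 15995.1/520 = 30.8 km.

30.8 km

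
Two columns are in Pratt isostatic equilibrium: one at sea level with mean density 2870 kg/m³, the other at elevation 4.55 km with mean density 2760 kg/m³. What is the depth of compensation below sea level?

ρ_ref D = ρ (D + h) → D (ρ_ref − ρ) = ρ h.
D = ρ h/(ρ_ref − ρ) = 2760 × 4.55 km/(2870 − 2760) = 114 km.

114 km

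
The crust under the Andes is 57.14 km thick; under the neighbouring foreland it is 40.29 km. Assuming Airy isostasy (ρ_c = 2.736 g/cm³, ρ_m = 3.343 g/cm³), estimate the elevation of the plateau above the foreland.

Excess crust Δ = 57.14 km − 40.29 km = 16.85 km, split between elevation h and root r with h + r = Δ.
Airy balance ρ_c h = (ρ_m − ρ_c) r gives r = h ρ_c/(ρ_m − ρ_c), so h (1 + ρ_c/(ρ_m − ρ_c)) = Δ, i.e. h = Δ (ρ_m − ρ_c)/ρ_m.
h = 16.85 km × 0.607/3.343 = 3.06 km.

3.06 km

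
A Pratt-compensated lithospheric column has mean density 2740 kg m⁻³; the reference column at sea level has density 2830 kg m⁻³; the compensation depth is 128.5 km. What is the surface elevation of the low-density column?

4.22 km

ρ_ref D = ρ (D + h) → h = D (ρ_ref − ρ)/ρ.
h = 128.5 km × (2830 − 2740)/2740 = 4.22 km.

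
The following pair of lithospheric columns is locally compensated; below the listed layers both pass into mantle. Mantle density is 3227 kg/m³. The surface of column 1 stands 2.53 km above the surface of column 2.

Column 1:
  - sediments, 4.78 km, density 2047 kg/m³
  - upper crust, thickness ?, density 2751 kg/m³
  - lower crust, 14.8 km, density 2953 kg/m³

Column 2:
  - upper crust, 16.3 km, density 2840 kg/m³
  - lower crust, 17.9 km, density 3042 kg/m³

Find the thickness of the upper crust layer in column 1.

Take the compensation level at the base of the deeper column (depth z_c below the surface of column 1) and equate Σ ρ_i t_i down to z_c; mantle fills any gap and the z_c terms cancel.
Column 1: 4.78×2047 + x×2751 + 14.8×2953 + (z_c − 19.58 − x)×3227
Column 2: 2.53×0 + 16.3×2840 + 17.9×3042 + (z_c − 2.53 − 34.2)×3227
The z_c×3227 term appears on both sides and cancels. Collect the known terms of each column as K = Σ(ρt)_known − 3227 × (depth of known layers): K_1 = 53489.06 − 3227×19.58 = −9695.6; K_2 = 100743.8 − 3227×(2.53 + 34.2) = −17783.91.
Balance: K_1 − x×(3227 − 2751) = K_2, so x = (K_1 − K_2)/(3227 − 2751) = 8088.31/476 = 17 km.

17 km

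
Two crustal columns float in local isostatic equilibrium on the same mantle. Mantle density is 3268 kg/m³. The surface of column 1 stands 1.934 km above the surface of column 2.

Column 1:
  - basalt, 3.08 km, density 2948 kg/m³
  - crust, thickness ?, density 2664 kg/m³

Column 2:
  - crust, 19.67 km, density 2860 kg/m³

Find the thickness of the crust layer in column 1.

22.1 km

Take the compensation level at the base of the deeper column (depth z_c below the surface of column 1) and equate Σ ρ_i t_i down to z_c; mantle fills any gap and the z_c terms cancel.
Column 1: 3.08×2948 + x×2664 + (z_c − 3.08 − x)×3268
Column 2: 1.934×0 + 19.67×2860 + (z_c − 1.934 − 19.67)×3268
The z_c×3268 term appears on both sides and cancels. Collect the known terms of each column as K = Σ(ρt)_known − 3268 × (depth of known layers): K_1 = 9079.84 − 3268×3.08 = −985.6; K_2 = 56256.2 − 3268×(1.934 + 19.67) = −14345.672.
Balance: K_1 − x×(3268 − 2664) = K_2, so x = (K_1 − K_2)/(3268 − 2664) = 13360.1/604 = 22.1 km.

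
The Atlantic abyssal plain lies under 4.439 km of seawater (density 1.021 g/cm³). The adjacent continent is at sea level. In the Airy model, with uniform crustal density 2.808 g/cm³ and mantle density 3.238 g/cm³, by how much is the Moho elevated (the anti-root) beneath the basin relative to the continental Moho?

Isostatic balance requires: replacing crust with seawater at the top is compensated by replacing crust with mantle at the base: d (ρ_c − ρ_w) = a (ρ_m − ρ_c).
a = d (ρ_c − ρ_w)/(ρ_m − ρ_c) = 4.439 km × 1.787/0.43 = 18.4 km.

18.4 km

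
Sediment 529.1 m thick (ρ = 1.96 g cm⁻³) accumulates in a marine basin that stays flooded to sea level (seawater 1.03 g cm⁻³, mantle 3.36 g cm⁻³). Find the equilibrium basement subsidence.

211 m

Submarine loading: the sediment displaces seawater, and the subsidence is in turn flooded, so s (ρ_m − ρ_w) = t (ρ_sed − ρ_w).
s = 529.1 m × (1.96 − 1.03) / (3.36 − 1.03) = 211 m.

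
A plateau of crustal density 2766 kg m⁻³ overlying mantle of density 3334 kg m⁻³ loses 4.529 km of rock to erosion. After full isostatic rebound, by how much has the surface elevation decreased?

Rebound u = e ρ_c/ρ_m = 4.529 km × 2766/3334 = 3.757 km.
Net surface drop = e − u = 4.529 km − 3.757 km = e (ρ_m − ρ_c)/ρ_m = 0.772 km.

0.772 km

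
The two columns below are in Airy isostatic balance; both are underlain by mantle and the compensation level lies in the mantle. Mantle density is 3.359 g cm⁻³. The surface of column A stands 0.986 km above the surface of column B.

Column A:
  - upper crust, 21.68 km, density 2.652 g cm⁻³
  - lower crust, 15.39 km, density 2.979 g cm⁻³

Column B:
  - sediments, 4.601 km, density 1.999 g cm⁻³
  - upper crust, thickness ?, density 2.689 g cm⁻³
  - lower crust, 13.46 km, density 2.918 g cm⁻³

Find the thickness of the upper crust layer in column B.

8.46 km

Take the compensation level at the base of the deeper column (depth z_c below the surface of column A) and equate Σ ρ_i t_i down to z_c; mantle fills any gap and the z_c terms cancel.
Column A: 21.68×2.652 + 15.39×2.979 + (z_c − 37.07)×3.359
Column B: 0.986×0 + 4.601×1.999 + x×2.689 + 13.46×2.918 + (z_c − 0.986 − 18.061 − x)×3.359
The z_c×3.359 term appears on both sides and cancels. Collect the known terms of each column as K = Σ(ρt)_known − 3.359 × (depth of known layers): K_A = 103.34217 − 3.359×37.07 = −21.17596; K_B = 48.473679 − 3.359×(0.986 + 18.061) = −15.505194.
Balance: K_A = K_B − x×(3.359 − 2.689), so x = (K_B − K_A)/(3.359 − 2.689) = 5.67077/0.67 = 8.46 km.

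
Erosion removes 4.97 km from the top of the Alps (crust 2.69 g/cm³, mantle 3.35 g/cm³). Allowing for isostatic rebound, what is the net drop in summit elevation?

Rebound u = e ρ_c/ρ_m = 4.97 km × 2.69/3.35 = 3.991 km.
Net surface drop = e − u = 4.97 km − 3.991 km = e (ρ_m − ρ_c)/ρ_m = 0.979 km.

0.979 km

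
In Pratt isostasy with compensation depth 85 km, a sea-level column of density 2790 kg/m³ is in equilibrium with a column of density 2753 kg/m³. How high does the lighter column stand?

ρ_ref D = ρ (D + h) → h = D (ρ_ref − ρ)/ρ.
h = 85 km × (2790 − 2753)/2753 = 1.14 km.

1.14 km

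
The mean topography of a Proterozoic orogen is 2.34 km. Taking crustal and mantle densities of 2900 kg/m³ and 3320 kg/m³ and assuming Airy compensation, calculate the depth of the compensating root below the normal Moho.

By Archimedes' principle applied to the lithosphere: the weight of the topography is balanced by the buoyancy of the root, ρ_c h = (ρ_m − ρ_c) r.
r = h · ρ_c / (ρ_m − ρ_c) = 2.34 km × 2900 / (3320 − 2900) = 16.2 km.

16.2 km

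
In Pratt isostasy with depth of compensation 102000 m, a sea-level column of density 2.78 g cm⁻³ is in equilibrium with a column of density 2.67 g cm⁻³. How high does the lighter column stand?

4200 m

ρ_ref D = ρ (D + h) → h = D (ρ_ref − ρ)/ρ.
h = 102000 m × (2.78 − 2.67)/2.67 = 4200 m.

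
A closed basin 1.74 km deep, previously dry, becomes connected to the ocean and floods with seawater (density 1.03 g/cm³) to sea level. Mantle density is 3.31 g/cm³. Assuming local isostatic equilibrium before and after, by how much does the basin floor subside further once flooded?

After flooding the water column is d + s deep. Its weight must equal the weight of mantle displaced by the extra subsidence s: (d + s) ρ_w = s ρ_m.
s = d ρ_w / (ρ_m − ρ_w) = 1.74 km × 1.03/(3.31 − 1.03) = 0.786 km.

0.786 km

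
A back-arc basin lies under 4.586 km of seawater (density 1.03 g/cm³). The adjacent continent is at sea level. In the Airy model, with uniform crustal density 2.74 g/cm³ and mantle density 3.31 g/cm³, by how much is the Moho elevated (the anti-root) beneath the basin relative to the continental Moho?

Isostatic balance requires: replacing crust with seawater at the top is compensated by replacing crust with mantle at the base: d (ρ_c − ρ_w) = a (ρ_m − ρ_c).
a = d (ρ_c − ρ_w)/(ρ_m − ρ_c) = 4.586 km × 1.71/0.57 = 13.8 km.

13.8 km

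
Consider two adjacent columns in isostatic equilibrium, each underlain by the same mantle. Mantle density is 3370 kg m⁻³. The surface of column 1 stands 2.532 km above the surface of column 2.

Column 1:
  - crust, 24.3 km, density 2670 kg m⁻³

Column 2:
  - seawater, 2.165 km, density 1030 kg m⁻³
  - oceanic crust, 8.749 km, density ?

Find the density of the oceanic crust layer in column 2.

2980 kg m⁻³

Take the compensation level at the base of the deeper column (depth z_c below the surface of column 1) and equate Σ ρ_i t_i down to z_c; mantle fills any gap and the z_c terms cancel.
Column 1: 24.3×2670 + (z_c − 24.3)×3370
Column 2: 2.532×0 + 2.165×1030 + 8.749×ρ + (z_c − 2.532 − 10.914)×3370
The z_c×3370 term appears on both sides and cancels. Collect the known terms of each column as K = Σ(ρt)_known − 3370 × (depth of known layers): K_1 = 64881 − 3370×24.3 = −17010; K_2 = 2229.95 − 3370×(2.532 + 10.914) = −43083.07.
Balance: K_1 = K_2 + 8.749×ρ, so ρ = (K_1 − K_2)/8.749 = 26073.1/8.749 = 2980 kg m⁻³.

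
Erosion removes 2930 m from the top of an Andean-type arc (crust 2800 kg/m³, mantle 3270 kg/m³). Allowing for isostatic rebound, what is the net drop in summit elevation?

Rebound u = e ρ_c/ρ_m = 2930 m × 2800/3270 = 2509 m.
Net surface drop = e − u = 2930 m − 2509 m = e (ρ_m − ρ_c)/ρ_m = 421 m.

421 m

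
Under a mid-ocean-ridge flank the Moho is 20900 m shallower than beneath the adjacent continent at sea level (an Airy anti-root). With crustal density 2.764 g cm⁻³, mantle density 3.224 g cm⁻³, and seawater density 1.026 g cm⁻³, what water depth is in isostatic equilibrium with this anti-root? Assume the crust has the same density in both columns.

Replacing a thickness d of crust by seawater at the top must be balanced by replacing crust with mantle at the base: d (ρ_c − ρ_w) = a (ρ_m − ρ_c).
d = a (ρ_m − ρ_c)/(ρ_c − ρ_w) = 20900 m × 0.46/1.738 = 5530 m.

5530 m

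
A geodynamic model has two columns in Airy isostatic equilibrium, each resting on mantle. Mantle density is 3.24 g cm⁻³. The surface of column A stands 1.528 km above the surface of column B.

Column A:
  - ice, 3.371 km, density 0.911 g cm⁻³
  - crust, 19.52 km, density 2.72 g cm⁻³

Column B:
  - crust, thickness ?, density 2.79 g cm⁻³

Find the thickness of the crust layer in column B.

Take the compensation level at the base of the deeper column (depth z_c below the surface of column A) and equate Σ ρ_i t_i down to z_c; mantle fills any gap and the z_c terms cancel.
Column A: 3.371×0.911 + 19.52×2.72 + (z_c − 22.891)×3.24
Column B: 1.528×0 + x×2.79 + (z_c − 1.528 − 0 − x)×3.24
The z_c×3.24 term appears on both sides and cancels. Collect the known terms of each column as K = Σ(ρt)_known − 3.24 × (depth of known layers): K_A = 56.165381 − 3.24×22.891 = −18.001459; K_B = 0 − 3.24×(1.528 + 0) = −4.95072.
Balance: K_A = K_B − x×(3.24 − 2.79), so x = (K_B − K_A)/(3.24 − 2.79) = 13.0507/0.45 = 29 km.

29 km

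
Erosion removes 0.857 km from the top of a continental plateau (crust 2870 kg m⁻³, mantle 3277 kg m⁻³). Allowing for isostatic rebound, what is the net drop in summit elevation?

Rebound u = e ρ_c/ρ_m = 0.857 km × 2870/3277 = 0.7506 km.
Net surface drop = e − u = 0.857 km − 0.7506 km = e (ρ_m − ρ_c)/ρ_m = 0.106 km.

0.106 km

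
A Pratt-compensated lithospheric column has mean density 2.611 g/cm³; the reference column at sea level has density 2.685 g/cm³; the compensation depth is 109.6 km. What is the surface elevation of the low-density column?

3.11 km

ρ_ref D = ρ (D + h) → h = D (ρ_ref − ρ)/ρ.
h = 109.6 km × (2.685 − 2.611)/2.611 = 3.11 km.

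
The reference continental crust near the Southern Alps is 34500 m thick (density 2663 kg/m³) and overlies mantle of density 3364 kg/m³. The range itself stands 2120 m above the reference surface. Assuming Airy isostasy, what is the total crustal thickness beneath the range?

44700 m

Root depth r = h ρ_c / (ρ_m − ρ_c) = 2120 m × 2663 / 701 = 8054 m.
Total thickness = T + h + r = 34500 m + 2120 m + 8054 m = 44700 m.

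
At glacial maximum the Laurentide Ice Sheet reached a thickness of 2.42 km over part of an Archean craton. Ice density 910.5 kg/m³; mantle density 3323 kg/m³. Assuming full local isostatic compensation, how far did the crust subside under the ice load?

Balancing pressure at the compensation depth: the ice load ρ_ice t is balanced by mantle displaced below, ρ_m s.
s = t ρ_ice / ρ_m = 2.42 km × 910.5/3323 = 0.663 km.

0.663 km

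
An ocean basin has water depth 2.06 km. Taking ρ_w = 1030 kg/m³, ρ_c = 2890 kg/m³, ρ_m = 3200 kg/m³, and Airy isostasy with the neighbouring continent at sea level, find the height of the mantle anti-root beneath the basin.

For local isostatic compensation: replacing crust with seawater at the top is compensated by replacing crust with mantle at the base: d (ρ_c − ρ_w) = a (ρ_m − ρ_c).
a = d (ρ_c − ρ_w)/(ρ_m − ρ_c) = 2.06 km × 1860/310 = 12.4 km.

12.4 km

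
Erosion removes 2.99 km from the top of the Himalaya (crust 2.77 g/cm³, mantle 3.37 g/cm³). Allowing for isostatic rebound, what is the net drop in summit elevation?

Rebound u = e ρ_c/ρ_m = 2.99 km × 2.77/3.37 = 2.458 km.
Net surface drop = e − u = 2.99 km − 2.458 km = e (ρ_m − ρ_c)/ρ_m = 0.532 km.

0.532 km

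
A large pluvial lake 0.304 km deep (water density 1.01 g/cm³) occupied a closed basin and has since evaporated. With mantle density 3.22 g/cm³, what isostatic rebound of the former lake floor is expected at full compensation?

0.0954 km

u = d ρ_w/ρ_m = 0.304 km × 1.01/3.22 = 0.0954 km.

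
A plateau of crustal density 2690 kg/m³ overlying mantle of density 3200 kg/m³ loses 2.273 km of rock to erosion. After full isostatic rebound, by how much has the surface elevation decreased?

Rebound u = e ρ_c/ρ_m = 2.273 km × 2690/3200 = 1.911 km.
Net surface drop = e − u = 2.273 km − 1.911 km = e (ρ_m − ρ_c)/ρ_m = 0.362 km.

0.362 km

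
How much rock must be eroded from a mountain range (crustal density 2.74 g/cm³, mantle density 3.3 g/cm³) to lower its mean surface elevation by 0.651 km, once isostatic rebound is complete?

Net drop Δ = e − u = e − e ρ_c/ρ_m = e (ρ_m − ρ_c)/ρ_m.
e = Δ ρ_m/(ρ_m − ρ_c) = 0.651 km × 3.3/0.56 = 3.84 km.

3.84 km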